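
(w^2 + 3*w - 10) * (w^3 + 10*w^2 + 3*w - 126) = w^5 + 13*w^4 + 23*w^3 - 217*w^2 - 408*w + 1260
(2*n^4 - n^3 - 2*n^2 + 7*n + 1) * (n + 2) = 2*n^5 + 3*n^4 - 4*n^3 + 3*n^2 + 15*n + 2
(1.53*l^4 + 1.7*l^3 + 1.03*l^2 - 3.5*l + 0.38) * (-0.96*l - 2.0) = -1.4688*l^5 - 4.692*l^4 - 4.3888*l^3 + 1.3*l^2 + 6.6352*l - 0.76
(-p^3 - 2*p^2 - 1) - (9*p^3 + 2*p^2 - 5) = -10*p^3 - 4*p^2 + 4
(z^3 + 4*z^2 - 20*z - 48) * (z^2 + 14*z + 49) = z^5 + 18*z^4 + 85*z^3 - 132*z^2 - 1652*z - 2352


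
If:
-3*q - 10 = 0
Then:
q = -10/3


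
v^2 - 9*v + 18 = (v - 6)*(v - 3)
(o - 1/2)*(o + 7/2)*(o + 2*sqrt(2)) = o^3 + 2*sqrt(2)*o^2 + 3*o^2 - 7*o/4 + 6*sqrt(2)*o - 7*sqrt(2)/2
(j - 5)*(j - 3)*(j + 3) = j^3 - 5*j^2 - 9*j + 45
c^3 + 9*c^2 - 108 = (c - 3)*(c + 6)^2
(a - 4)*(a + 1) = a^2 - 3*a - 4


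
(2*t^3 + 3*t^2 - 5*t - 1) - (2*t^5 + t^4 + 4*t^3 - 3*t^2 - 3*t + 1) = -2*t^5 - t^4 - 2*t^3 + 6*t^2 - 2*t - 2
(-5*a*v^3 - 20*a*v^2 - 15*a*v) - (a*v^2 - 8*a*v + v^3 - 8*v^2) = -5*a*v^3 - 21*a*v^2 - 7*a*v - v^3 + 8*v^2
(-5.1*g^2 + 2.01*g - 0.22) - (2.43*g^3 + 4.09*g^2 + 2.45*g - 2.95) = -2.43*g^3 - 9.19*g^2 - 0.44*g + 2.73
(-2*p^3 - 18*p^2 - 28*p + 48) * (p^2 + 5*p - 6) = -2*p^5 - 28*p^4 - 106*p^3 + 16*p^2 + 408*p - 288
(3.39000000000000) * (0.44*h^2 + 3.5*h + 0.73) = 1.4916*h^2 + 11.865*h + 2.4747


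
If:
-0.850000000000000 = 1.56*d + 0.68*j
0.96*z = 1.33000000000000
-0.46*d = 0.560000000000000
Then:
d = -1.22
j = 1.54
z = 1.39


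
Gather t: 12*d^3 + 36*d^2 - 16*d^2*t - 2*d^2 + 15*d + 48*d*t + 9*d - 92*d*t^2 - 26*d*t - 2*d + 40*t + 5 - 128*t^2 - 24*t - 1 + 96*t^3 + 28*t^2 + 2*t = 12*d^3 + 34*d^2 + 22*d + 96*t^3 + t^2*(-92*d - 100) + t*(-16*d^2 + 22*d + 18) + 4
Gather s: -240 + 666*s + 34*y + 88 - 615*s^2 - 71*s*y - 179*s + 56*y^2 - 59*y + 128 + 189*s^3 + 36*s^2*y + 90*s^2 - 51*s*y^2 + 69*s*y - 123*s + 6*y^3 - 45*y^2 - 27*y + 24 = 189*s^3 + s^2*(36*y - 525) + s*(-51*y^2 - 2*y + 364) + 6*y^3 + 11*y^2 - 52*y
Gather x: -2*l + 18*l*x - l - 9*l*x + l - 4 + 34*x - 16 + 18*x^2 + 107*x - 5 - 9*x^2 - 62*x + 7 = -2*l + 9*x^2 + x*(9*l + 79) - 18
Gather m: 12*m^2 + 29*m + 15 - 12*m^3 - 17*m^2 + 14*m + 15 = -12*m^3 - 5*m^2 + 43*m + 30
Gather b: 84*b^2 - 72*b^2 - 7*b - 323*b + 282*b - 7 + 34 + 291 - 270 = 12*b^2 - 48*b + 48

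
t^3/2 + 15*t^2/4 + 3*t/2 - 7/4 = (t/2 + 1/2)*(t - 1/2)*(t + 7)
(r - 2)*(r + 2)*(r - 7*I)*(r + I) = r^4 - 6*I*r^3 + 3*r^2 + 24*I*r - 28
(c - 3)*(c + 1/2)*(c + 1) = c^3 - 3*c^2/2 - 4*c - 3/2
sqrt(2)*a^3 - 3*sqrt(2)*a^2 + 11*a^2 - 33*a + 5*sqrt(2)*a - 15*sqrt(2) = (a - 3)*(a + 5*sqrt(2))*(sqrt(2)*a + 1)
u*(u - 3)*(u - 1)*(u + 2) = u^4 - 2*u^3 - 5*u^2 + 6*u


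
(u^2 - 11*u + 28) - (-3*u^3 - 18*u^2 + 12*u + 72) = 3*u^3 + 19*u^2 - 23*u - 44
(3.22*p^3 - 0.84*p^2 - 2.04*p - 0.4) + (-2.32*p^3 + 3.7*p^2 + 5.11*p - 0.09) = 0.9*p^3 + 2.86*p^2 + 3.07*p - 0.49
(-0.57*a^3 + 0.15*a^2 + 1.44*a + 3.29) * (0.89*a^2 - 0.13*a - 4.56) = -0.5073*a^5 + 0.2076*a^4 + 3.8613*a^3 + 2.0569*a^2 - 6.9941*a - 15.0024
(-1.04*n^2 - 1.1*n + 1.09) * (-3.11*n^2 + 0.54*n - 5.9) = 3.2344*n^4 + 2.8594*n^3 + 2.1521*n^2 + 7.0786*n - 6.431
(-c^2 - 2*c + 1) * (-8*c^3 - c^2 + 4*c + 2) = 8*c^5 + 17*c^4 - 10*c^3 - 11*c^2 + 2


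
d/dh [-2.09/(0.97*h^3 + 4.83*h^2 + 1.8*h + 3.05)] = (6.0819*h^2 + 20.1894*h + 3.762)/(0.97*h^3 + 4.83*h^2 + 1.8*h + 3.05)^2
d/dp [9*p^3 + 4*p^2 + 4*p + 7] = 27*p^2 + 8*p + 4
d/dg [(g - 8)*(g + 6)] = 2*g - 2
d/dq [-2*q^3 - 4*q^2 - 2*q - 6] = -6*q^2 - 8*q - 2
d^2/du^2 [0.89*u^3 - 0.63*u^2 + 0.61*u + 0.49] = 5.34*u - 1.26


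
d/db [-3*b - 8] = -3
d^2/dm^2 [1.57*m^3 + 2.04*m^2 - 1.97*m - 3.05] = 9.42*m + 4.08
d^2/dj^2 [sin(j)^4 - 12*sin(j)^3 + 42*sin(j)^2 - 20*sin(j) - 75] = -16*sin(j)^4 + 108*sin(j)^3 - 156*sin(j)^2 - 52*sin(j) + 84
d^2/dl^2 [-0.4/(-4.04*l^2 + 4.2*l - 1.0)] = (-13.05728*l^2 + 13.5744*l + 0.4*(8.08*l - 4.2)*(16.16*l - 8.4) - 3.232)/(4.04*l^2 - 4.2*l + 1.0)^3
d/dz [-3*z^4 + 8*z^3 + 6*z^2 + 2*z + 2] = -12*z^3 + 24*z^2 + 12*z + 2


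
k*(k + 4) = k^2 + 4*k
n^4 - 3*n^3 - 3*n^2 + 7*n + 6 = (n - 3)*(n - 2)*(n + 1)^2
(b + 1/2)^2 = b^2 + b + 1/4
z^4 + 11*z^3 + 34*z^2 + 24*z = z*(z + 1)*(z + 4)*(z + 6)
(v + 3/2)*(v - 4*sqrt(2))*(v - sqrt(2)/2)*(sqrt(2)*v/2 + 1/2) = sqrt(2)*v^4/2 - 4*v^3 + 3*sqrt(2)*v^3/4 - 6*v^2 - sqrt(2)*v^2/4 - 3*sqrt(2)*v/8 + 2*v + 3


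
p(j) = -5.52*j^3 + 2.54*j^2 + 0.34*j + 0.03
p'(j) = -16.56*j^2 + 5.08*j + 0.34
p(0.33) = 0.22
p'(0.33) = 0.21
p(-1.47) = 22.55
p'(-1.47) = -42.91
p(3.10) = -138.95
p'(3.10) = -143.05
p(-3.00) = 170.91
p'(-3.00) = -163.94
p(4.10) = -336.32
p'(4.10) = -257.21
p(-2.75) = 133.10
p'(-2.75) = -138.86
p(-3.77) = 330.63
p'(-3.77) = -254.18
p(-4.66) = 612.20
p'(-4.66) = -382.94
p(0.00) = 0.03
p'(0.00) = 0.34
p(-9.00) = 4226.79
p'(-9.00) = -1386.74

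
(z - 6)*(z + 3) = z^2 - 3*z - 18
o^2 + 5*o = o*(o + 5)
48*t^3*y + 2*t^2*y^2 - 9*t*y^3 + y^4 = y*(-8*t + y)*(-3*t + y)*(2*t + y)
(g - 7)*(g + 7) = g^2 - 49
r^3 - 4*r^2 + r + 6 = (r - 3)*(r - 2)*(r + 1)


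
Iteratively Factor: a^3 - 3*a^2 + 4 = (a - 2)*(a^2 - a - 2) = (a - 2)*(a + 1)*(a - 2)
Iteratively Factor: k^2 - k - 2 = (k + 1)*(k - 2)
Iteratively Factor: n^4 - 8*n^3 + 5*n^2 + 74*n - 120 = (n - 4)*(n^3 - 4*n^2 - 11*n + 30) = (n - 4)*(n - 2)*(n^2 - 2*n - 15) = (n - 4)*(n - 2)*(n + 3)*(n - 5)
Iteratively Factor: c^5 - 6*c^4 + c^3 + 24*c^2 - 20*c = (c + 2)*(c^4 - 8*c^3 + 17*c^2 - 10*c) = c*(c + 2)*(c^3 - 8*c^2 + 17*c - 10) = c*(c - 2)*(c + 2)*(c^2 - 6*c + 5) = c*(c - 2)*(c - 1)*(c + 2)*(c - 5)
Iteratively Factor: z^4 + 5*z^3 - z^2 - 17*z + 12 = (z + 4)*(z^3 + z^2 - 5*z + 3) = (z - 1)*(z + 4)*(z^2 + 2*z - 3) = (z - 1)^2*(z + 4)*(z + 3)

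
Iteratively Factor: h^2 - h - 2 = (h + 1)*(h - 2)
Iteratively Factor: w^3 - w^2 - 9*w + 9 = (w - 1)*(w^2 - 9) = (w - 1)*(w + 3)*(w - 3)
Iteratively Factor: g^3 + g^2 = (g)*(g^2 + g) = g^2*(g + 1)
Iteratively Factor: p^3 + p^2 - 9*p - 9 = (p + 1)*(p^2 - 9) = (p + 1)*(p + 3)*(p - 3)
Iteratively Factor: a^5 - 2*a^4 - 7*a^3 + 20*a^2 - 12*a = (a - 1)*(a^4 - a^3 - 8*a^2 + 12*a) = (a - 1)*(a + 3)*(a^3 - 4*a^2 + 4*a) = (a - 2)*(a - 1)*(a + 3)*(a^2 - 2*a) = (a - 2)^2*(a - 1)*(a + 3)*(a)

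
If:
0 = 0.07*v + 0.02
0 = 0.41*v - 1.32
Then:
No Solution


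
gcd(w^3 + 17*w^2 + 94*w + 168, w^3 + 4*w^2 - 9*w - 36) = w + 4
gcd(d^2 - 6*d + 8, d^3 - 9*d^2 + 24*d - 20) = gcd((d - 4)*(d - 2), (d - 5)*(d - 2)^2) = d - 2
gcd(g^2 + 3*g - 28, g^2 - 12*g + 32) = g - 4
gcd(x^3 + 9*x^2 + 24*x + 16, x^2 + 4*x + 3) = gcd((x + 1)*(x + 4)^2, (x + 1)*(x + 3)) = x + 1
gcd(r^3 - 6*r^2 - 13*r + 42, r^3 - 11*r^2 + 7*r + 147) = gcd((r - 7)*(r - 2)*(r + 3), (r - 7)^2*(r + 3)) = r^2 - 4*r - 21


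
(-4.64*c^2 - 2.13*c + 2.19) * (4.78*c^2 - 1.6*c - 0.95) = -22.1792*c^4 - 2.7574*c^3 + 18.2842*c^2 - 1.4805*c - 2.0805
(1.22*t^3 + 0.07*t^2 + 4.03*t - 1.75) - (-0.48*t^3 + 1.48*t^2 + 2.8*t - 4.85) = 1.7*t^3 - 1.41*t^2 + 1.23*t + 3.1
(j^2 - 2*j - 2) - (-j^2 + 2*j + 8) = 2*j^2 - 4*j - 10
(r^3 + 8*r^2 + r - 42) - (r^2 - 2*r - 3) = r^3 + 7*r^2 + 3*r - 39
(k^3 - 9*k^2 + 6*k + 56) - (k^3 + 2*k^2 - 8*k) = -11*k^2 + 14*k + 56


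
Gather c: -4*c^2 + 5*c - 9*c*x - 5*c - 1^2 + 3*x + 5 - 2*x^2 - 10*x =-4*c^2 - 9*c*x - 2*x^2 - 7*x + 4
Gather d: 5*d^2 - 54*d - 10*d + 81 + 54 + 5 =5*d^2 - 64*d + 140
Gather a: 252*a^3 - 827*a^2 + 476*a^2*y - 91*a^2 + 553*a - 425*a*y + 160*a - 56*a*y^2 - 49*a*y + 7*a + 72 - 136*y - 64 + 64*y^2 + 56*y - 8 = 252*a^3 + a^2*(476*y - 918) + a*(-56*y^2 - 474*y + 720) + 64*y^2 - 80*y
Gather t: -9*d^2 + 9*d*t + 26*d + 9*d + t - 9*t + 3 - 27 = -9*d^2 + 35*d + t*(9*d - 8) - 24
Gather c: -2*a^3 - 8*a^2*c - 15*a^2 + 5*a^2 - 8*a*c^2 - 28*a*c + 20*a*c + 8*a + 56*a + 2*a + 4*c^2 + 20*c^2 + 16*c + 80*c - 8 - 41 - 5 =-2*a^3 - 10*a^2 + 66*a + c^2*(24 - 8*a) + c*(-8*a^2 - 8*a + 96) - 54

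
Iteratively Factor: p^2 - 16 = (p - 4)*(p + 4)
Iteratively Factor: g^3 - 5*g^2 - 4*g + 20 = (g - 5)*(g^2 - 4) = (g - 5)*(g - 2)*(g + 2)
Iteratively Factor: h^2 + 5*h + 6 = (h + 2)*(h + 3)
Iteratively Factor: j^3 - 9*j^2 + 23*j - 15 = (j - 3)*(j^2 - 6*j + 5) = (j - 5)*(j - 3)*(j - 1)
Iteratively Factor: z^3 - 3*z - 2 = (z + 1)*(z^2 - z - 2) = (z - 2)*(z + 1)*(z + 1)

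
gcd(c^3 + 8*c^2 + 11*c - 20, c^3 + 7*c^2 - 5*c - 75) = c + 5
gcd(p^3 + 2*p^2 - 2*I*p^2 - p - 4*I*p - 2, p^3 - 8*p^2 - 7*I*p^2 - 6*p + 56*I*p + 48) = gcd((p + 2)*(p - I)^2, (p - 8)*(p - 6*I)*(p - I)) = p - I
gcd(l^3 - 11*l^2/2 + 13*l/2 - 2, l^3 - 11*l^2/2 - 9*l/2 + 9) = l - 1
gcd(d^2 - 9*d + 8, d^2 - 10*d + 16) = d - 8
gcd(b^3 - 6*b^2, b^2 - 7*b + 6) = b - 6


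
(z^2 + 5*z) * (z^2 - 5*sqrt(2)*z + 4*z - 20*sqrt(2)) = z^4 - 5*sqrt(2)*z^3 + 9*z^3 - 45*sqrt(2)*z^2 + 20*z^2 - 100*sqrt(2)*z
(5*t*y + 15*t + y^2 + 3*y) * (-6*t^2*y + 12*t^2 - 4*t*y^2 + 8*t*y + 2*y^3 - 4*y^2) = -30*t^3*y^2 - 30*t^3*y + 180*t^3 - 26*t^2*y^3 - 26*t^2*y^2 + 156*t^2*y + 6*t*y^4 + 6*t*y^3 - 36*t*y^2 + 2*y^5 + 2*y^4 - 12*y^3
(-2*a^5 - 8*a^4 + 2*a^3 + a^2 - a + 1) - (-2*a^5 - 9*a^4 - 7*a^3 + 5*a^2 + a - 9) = a^4 + 9*a^3 - 4*a^2 - 2*a + 10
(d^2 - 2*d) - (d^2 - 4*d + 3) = 2*d - 3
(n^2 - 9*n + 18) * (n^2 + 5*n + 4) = n^4 - 4*n^3 - 23*n^2 + 54*n + 72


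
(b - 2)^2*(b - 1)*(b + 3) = b^4 - 2*b^3 - 7*b^2 + 20*b - 12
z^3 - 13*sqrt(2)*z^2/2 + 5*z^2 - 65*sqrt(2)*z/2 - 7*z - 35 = (z + 5)*(z - 7*sqrt(2))*(z + sqrt(2)/2)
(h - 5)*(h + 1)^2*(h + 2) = h^4 - h^3 - 15*h^2 - 23*h - 10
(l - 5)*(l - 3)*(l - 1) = l^3 - 9*l^2 + 23*l - 15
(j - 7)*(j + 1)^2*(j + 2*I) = j^4 - 5*j^3 + 2*I*j^3 - 13*j^2 - 10*I*j^2 - 7*j - 26*I*j - 14*I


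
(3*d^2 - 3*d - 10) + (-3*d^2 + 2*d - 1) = -d - 11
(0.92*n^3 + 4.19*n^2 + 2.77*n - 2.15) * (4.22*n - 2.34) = 3.8824*n^4 + 15.529*n^3 + 1.8848*n^2 - 15.5548*n + 5.031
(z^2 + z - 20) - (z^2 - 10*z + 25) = 11*z - 45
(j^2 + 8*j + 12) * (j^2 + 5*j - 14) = j^4 + 13*j^3 + 38*j^2 - 52*j - 168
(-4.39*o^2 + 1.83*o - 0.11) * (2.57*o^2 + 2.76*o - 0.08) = -11.2823*o^4 - 7.4133*o^3 + 5.1193*o^2 - 0.45*o + 0.0088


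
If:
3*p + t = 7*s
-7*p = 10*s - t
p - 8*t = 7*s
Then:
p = 0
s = 0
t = 0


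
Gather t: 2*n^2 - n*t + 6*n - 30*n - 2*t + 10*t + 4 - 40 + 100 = 2*n^2 - 24*n + t*(8 - n) + 64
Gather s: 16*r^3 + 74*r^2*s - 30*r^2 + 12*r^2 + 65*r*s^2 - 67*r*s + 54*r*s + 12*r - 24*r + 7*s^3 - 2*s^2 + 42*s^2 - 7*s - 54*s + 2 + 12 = 16*r^3 - 18*r^2 - 12*r + 7*s^3 + s^2*(65*r + 40) + s*(74*r^2 - 13*r - 61) + 14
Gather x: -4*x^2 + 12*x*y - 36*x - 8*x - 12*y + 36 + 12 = -4*x^2 + x*(12*y - 44) - 12*y + 48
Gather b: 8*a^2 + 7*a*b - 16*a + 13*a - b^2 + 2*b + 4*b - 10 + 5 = 8*a^2 - 3*a - b^2 + b*(7*a + 6) - 5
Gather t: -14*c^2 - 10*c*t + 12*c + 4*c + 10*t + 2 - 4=-14*c^2 + 16*c + t*(10 - 10*c) - 2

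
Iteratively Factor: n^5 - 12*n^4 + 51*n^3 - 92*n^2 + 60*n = (n - 2)*(n^4 - 10*n^3 + 31*n^2 - 30*n) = (n - 3)*(n - 2)*(n^3 - 7*n^2 + 10*n) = (n - 3)*(n - 2)^2*(n^2 - 5*n) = n*(n - 3)*(n - 2)^2*(n - 5)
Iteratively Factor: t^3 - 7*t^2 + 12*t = (t - 3)*(t^2 - 4*t) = (t - 4)*(t - 3)*(t)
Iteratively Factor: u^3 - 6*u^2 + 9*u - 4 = (u - 1)*(u^2 - 5*u + 4) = (u - 1)^2*(u - 4)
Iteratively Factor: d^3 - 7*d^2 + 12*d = (d - 4)*(d^2 - 3*d) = d*(d - 4)*(d - 3)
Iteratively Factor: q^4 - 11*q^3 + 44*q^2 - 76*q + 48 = (q - 2)*(q^3 - 9*q^2 + 26*q - 24) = (q - 4)*(q - 2)*(q^2 - 5*q + 6) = (q - 4)*(q - 2)^2*(q - 3)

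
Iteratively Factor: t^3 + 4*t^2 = (t)*(t^2 + 4*t) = t*(t + 4)*(t)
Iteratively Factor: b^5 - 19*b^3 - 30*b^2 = (b + 3)*(b^4 - 3*b^3 - 10*b^2) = (b + 2)*(b + 3)*(b^3 - 5*b^2) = (b - 5)*(b + 2)*(b + 3)*(b^2) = b*(b - 5)*(b + 2)*(b + 3)*(b)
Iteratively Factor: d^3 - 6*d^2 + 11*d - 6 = (d - 2)*(d^2 - 4*d + 3) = (d - 2)*(d - 1)*(d - 3)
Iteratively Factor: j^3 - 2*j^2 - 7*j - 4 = (j + 1)*(j^2 - 3*j - 4) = (j + 1)^2*(j - 4)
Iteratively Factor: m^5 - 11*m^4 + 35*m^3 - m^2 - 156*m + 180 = (m - 5)*(m^4 - 6*m^3 + 5*m^2 + 24*m - 36) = (m - 5)*(m - 3)*(m^3 - 3*m^2 - 4*m + 12) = (m - 5)*(m - 3)*(m + 2)*(m^2 - 5*m + 6) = (m - 5)*(m - 3)*(m - 2)*(m + 2)*(m - 3)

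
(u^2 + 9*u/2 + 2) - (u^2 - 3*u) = 15*u/2 + 2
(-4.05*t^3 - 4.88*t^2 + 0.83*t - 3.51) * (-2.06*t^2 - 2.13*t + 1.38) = 8.343*t^5 + 18.6793*t^4 + 3.0956*t^3 - 1.2717*t^2 + 8.6217*t - 4.8438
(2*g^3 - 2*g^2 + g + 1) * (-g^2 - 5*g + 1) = -2*g^5 - 8*g^4 + 11*g^3 - 8*g^2 - 4*g + 1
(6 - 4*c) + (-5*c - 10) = -9*c - 4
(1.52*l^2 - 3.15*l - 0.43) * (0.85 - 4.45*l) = -6.764*l^3 + 15.3095*l^2 - 0.764*l - 0.3655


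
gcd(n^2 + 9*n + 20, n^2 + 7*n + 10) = n + 5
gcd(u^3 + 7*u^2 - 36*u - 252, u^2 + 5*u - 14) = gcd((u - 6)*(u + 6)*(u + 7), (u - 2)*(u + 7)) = u + 7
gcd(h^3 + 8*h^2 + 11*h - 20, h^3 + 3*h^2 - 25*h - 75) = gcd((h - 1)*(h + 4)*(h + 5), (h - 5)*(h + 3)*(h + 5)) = h + 5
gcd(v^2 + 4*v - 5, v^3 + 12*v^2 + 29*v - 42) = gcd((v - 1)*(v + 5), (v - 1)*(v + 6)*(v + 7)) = v - 1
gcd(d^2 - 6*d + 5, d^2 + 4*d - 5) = d - 1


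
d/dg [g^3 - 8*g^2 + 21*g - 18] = 3*g^2 - 16*g + 21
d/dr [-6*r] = -6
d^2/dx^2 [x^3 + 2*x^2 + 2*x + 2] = 6*x + 4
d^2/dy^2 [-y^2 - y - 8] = -2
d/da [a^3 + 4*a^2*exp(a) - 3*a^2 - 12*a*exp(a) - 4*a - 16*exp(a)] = 4*a^2*exp(a) + 3*a^2 - 4*a*exp(a) - 6*a - 28*exp(a) - 4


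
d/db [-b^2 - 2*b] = -2*b - 2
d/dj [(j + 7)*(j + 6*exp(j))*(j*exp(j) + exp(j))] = (j^3 + 12*j^2*exp(j) + 11*j^2 + 108*j*exp(j) + 23*j + 132*exp(j) + 7)*exp(j)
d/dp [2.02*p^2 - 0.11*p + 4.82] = 4.04*p - 0.11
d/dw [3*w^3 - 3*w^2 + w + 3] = 9*w^2 - 6*w + 1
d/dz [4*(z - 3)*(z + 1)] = 8*z - 8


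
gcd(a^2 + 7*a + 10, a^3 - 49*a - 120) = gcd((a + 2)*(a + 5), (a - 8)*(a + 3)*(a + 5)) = a + 5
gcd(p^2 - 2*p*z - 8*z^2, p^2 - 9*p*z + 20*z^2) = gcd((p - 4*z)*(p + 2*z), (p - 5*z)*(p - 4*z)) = -p + 4*z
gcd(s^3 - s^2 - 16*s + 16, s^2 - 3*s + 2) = s - 1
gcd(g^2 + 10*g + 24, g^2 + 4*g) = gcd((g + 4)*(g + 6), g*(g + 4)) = g + 4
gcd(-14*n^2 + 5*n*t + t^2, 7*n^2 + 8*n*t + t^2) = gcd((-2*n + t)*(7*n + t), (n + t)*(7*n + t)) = 7*n + t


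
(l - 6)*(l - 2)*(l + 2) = l^3 - 6*l^2 - 4*l + 24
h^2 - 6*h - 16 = (h - 8)*(h + 2)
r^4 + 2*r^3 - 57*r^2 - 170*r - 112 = (r - 8)*(r + 1)*(r + 2)*(r + 7)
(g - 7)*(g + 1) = g^2 - 6*g - 7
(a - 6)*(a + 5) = a^2 - a - 30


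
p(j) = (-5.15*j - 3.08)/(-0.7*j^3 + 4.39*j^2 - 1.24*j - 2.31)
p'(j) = (-5.15*j - 3.08)*(2.1*j^2 - 8.78*j + 1.24)/(-0.7*j^3 + 4.39*j^2 - 1.24*j - 2.31)^2 - 5.15/(-0.7*j^3 + 4.39*j^2 - 1.24*j - 2.31)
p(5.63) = -6.49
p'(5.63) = -25.18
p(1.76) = -2.30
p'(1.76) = 2.37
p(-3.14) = 0.20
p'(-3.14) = 0.07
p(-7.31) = 0.07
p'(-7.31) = 0.01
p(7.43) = 0.73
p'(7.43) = -0.59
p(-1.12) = 0.48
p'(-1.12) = 0.26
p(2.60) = -1.39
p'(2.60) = 0.43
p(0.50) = 2.95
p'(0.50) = 6.71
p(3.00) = -1.27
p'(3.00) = 0.19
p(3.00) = -1.27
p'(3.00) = 0.19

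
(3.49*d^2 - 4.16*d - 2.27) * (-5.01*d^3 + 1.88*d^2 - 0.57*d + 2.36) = -17.4849*d^5 + 27.4028*d^4 + 1.5626*d^3 + 6.34*d^2 - 8.5237*d - 5.3572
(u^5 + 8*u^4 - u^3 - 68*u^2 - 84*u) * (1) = u^5 + 8*u^4 - u^3 - 68*u^2 - 84*u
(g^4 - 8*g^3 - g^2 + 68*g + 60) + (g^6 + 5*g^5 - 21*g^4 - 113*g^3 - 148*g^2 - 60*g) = g^6 + 5*g^5 - 20*g^4 - 121*g^3 - 149*g^2 + 8*g + 60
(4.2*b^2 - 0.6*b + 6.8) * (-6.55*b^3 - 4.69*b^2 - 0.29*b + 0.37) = -27.51*b^5 - 15.768*b^4 - 42.944*b^3 - 30.164*b^2 - 2.194*b + 2.516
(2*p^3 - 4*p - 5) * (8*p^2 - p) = 16*p^5 - 2*p^4 - 32*p^3 - 36*p^2 + 5*p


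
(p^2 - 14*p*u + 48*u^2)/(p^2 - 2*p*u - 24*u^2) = (p - 8*u)/(p + 4*u)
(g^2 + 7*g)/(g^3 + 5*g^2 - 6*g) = (g + 7)/(g^2 + 5*g - 6)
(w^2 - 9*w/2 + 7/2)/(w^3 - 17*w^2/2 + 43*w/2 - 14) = 1/(w - 4)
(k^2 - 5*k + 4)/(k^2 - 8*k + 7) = (k - 4)/(k - 7)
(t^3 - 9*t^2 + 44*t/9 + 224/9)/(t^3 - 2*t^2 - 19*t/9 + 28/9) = (t - 8)/(t - 1)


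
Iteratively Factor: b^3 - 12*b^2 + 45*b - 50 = (b - 2)*(b^2 - 10*b + 25) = (b - 5)*(b - 2)*(b - 5)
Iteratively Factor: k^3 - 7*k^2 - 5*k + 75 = (k - 5)*(k^2 - 2*k - 15) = (k - 5)^2*(k + 3)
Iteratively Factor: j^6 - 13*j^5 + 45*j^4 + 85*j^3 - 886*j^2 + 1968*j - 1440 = (j - 2)*(j^5 - 11*j^4 + 23*j^3 + 131*j^2 - 624*j + 720) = (j - 3)*(j - 2)*(j^4 - 8*j^3 - j^2 + 128*j - 240) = (j - 4)*(j - 3)*(j - 2)*(j^3 - 4*j^2 - 17*j + 60) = (j - 4)*(j - 3)^2*(j - 2)*(j^2 - j - 20) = (j - 5)*(j - 4)*(j - 3)^2*(j - 2)*(j + 4)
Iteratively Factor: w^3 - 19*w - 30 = (w + 2)*(w^2 - 2*w - 15) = (w - 5)*(w + 2)*(w + 3)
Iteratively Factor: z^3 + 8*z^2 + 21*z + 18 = (z + 3)*(z^2 + 5*z + 6) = (z + 3)^2*(z + 2)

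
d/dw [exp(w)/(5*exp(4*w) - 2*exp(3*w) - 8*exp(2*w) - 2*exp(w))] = (-15*exp(2*w) + 4*exp(w) + 8)*exp(w)/(-5*exp(3*w) + 2*exp(2*w) + 8*exp(w) + 2)^2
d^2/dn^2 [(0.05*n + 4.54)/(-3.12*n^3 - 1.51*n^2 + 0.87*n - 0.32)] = (-2.92032*n^5 - 531.743472*n^4 - 342.721018*n^3 + 12.429372*n^2 + 63.126564*n - 2.513036)/(30.371328*n^9 + 44.096832*n^8 - 4.065048*n^7 - 11.804489*n^6 + 10.179027*n^5 + 0.406005*n^4 - 2.222343*n^3 + 1.190496*n^2 - 0.267264*n + 0.032768)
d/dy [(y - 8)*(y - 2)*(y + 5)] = 3*y^2 - 10*y - 34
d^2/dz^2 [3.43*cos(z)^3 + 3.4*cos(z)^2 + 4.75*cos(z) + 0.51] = -7.3225*cos(z) - 6.8*cos(2*z) - 7.7175*cos(3*z)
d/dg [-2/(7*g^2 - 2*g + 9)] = 4*(7*g - 1)/(7*g^2 - 2*g + 9)^2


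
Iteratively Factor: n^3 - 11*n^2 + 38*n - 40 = (n - 4)*(n^2 - 7*n + 10) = (n - 4)*(n - 2)*(n - 5)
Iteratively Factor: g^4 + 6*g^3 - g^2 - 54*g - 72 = (g + 2)*(g^3 + 4*g^2 - 9*g - 36) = (g - 3)*(g + 2)*(g^2 + 7*g + 12) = (g - 3)*(g + 2)*(g + 3)*(g + 4)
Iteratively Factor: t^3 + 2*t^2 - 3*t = (t - 1)*(t^2 + 3*t) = t*(t - 1)*(t + 3)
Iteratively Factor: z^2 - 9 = (z + 3)*(z - 3)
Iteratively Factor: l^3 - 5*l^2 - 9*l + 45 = (l - 5)*(l^2 - 9) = (l - 5)*(l + 3)*(l - 3)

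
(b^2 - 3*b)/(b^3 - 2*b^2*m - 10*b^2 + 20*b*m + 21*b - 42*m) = b/(b^2 - 2*b*m - 7*b + 14*m)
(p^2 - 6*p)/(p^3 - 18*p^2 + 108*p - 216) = p/(p^2 - 12*p + 36)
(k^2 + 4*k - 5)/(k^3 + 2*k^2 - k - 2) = (k + 5)/(k^2 + 3*k + 2)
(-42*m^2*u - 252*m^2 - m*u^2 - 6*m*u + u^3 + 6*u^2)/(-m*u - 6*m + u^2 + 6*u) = (-42*m^2 - m*u + u^2)/(-m + u)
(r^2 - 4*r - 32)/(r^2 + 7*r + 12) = (r - 8)/(r + 3)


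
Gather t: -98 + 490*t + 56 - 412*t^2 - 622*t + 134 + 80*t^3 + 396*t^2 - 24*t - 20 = 80*t^3 - 16*t^2 - 156*t + 72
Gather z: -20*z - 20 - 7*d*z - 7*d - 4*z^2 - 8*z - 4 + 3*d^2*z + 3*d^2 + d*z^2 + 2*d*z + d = 3*d^2 - 6*d + z^2*(d - 4) + z*(3*d^2 - 5*d - 28) - 24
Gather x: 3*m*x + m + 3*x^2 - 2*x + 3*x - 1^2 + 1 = m + 3*x^2 + x*(3*m + 1)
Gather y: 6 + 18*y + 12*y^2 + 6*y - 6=12*y^2 + 24*y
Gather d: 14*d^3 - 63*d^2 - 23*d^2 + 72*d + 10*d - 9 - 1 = 14*d^3 - 86*d^2 + 82*d - 10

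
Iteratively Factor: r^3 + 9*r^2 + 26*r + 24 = (r + 3)*(r^2 + 6*r + 8) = (r + 2)*(r + 3)*(r + 4)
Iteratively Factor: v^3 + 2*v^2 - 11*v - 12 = (v + 4)*(v^2 - 2*v - 3) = (v - 3)*(v + 4)*(v + 1)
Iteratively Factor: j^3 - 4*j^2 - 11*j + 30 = (j + 3)*(j^2 - 7*j + 10) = (j - 5)*(j + 3)*(j - 2)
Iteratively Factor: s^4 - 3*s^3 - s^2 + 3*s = (s + 1)*(s^3 - 4*s^2 + 3*s) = (s - 1)*(s + 1)*(s^2 - 3*s) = (s - 3)*(s - 1)*(s + 1)*(s)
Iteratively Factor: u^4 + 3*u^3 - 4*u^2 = (u)*(u^3 + 3*u^2 - 4*u) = u^2*(u^2 + 3*u - 4) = u^2*(u - 1)*(u + 4)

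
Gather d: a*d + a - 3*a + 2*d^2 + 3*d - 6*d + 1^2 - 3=-2*a + 2*d^2 + d*(a - 3) - 2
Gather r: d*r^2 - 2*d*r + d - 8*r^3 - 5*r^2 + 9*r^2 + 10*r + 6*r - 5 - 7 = d - 8*r^3 + r^2*(d + 4) + r*(16 - 2*d) - 12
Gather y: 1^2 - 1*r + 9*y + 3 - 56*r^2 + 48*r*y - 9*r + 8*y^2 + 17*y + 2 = -56*r^2 - 10*r + 8*y^2 + y*(48*r + 26) + 6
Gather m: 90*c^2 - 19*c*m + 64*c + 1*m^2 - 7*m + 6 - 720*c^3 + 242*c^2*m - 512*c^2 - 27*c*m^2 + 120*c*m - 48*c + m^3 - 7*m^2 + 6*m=-720*c^3 - 422*c^2 + 16*c + m^3 + m^2*(-27*c - 6) + m*(242*c^2 + 101*c - 1) + 6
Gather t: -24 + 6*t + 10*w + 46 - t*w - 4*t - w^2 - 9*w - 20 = t*(2 - w) - w^2 + w + 2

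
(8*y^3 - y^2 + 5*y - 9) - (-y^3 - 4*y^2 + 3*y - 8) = 9*y^3 + 3*y^2 + 2*y - 1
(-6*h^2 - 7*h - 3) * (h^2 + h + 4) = -6*h^4 - 13*h^3 - 34*h^2 - 31*h - 12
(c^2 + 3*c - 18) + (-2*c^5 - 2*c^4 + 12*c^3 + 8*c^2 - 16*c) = -2*c^5 - 2*c^4 + 12*c^3 + 9*c^2 - 13*c - 18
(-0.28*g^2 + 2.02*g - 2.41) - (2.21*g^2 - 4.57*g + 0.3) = -2.49*g^2 + 6.59*g - 2.71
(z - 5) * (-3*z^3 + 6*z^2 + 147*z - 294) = -3*z^4 + 21*z^3 + 117*z^2 - 1029*z + 1470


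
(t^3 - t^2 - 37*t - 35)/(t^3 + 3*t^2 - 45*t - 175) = (t + 1)/(t + 5)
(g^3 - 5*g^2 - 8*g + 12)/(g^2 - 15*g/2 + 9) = 2*(g^2 + g - 2)/(2*g - 3)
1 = 1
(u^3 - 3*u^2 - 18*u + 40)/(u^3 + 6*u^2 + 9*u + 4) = (u^2 - 7*u + 10)/(u^2 + 2*u + 1)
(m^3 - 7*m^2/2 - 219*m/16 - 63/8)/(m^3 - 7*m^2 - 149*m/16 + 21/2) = (4*m^2 - 21*m - 18)/(4*m^2 - 35*m + 24)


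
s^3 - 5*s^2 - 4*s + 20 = (s - 5)*(s - 2)*(s + 2)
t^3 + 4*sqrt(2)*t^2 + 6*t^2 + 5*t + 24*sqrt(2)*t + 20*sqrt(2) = (t + 1)*(t + 5)*(t + 4*sqrt(2))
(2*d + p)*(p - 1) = 2*d*p - 2*d + p^2 - p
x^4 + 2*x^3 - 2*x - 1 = (x - 1)*(x + 1)^3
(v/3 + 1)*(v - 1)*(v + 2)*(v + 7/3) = v^4/3 + 19*v^3/9 + 31*v^2/9 - 11*v/9 - 14/3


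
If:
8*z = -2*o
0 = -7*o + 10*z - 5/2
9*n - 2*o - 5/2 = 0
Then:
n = 25/114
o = -5/19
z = 5/76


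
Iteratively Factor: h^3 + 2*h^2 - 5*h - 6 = (h - 2)*(h^2 + 4*h + 3) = (h - 2)*(h + 1)*(h + 3)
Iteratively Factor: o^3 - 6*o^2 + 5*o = (o)*(o^2 - 6*o + 5) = o*(o - 5)*(o - 1)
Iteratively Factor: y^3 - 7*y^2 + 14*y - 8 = (y - 2)*(y^2 - 5*y + 4) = (y - 2)*(y - 1)*(y - 4)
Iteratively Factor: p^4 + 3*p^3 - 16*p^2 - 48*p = (p + 4)*(p^3 - p^2 - 12*p) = p*(p + 4)*(p^2 - p - 12) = p*(p - 4)*(p + 4)*(p + 3)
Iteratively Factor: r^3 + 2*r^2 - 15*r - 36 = (r + 3)*(r^2 - r - 12) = (r - 4)*(r + 3)*(r + 3)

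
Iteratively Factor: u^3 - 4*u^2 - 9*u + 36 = (u - 4)*(u^2 - 9) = (u - 4)*(u + 3)*(u - 3)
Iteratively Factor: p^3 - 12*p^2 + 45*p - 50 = (p - 5)*(p^2 - 7*p + 10) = (p - 5)^2*(p - 2)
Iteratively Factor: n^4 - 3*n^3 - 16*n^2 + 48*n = (n + 4)*(n^3 - 7*n^2 + 12*n) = n*(n + 4)*(n^2 - 7*n + 12) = n*(n - 3)*(n + 4)*(n - 4)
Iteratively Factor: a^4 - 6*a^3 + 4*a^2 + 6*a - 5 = (a - 1)*(a^3 - 5*a^2 - a + 5) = (a - 5)*(a - 1)*(a^2 - 1) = (a - 5)*(a - 1)^2*(a + 1)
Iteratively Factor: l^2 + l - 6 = (l - 2)*(l + 3)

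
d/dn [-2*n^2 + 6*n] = 6 - 4*n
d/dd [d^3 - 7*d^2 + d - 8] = 3*d^2 - 14*d + 1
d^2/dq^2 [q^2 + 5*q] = 2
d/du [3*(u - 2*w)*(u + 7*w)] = 6*u + 15*w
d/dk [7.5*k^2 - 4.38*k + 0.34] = 15.0*k - 4.38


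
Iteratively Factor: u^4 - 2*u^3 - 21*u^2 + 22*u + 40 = (u - 5)*(u^3 + 3*u^2 - 6*u - 8) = (u - 5)*(u + 4)*(u^2 - u - 2) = (u - 5)*(u - 2)*(u + 4)*(u + 1)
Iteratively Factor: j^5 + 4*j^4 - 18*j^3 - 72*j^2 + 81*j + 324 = (j + 4)*(j^4 - 18*j^2 + 81) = (j + 3)*(j + 4)*(j^3 - 3*j^2 - 9*j + 27) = (j + 3)^2*(j + 4)*(j^2 - 6*j + 9) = (j - 3)*(j + 3)^2*(j + 4)*(j - 3)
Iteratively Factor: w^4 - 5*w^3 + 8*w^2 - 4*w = (w - 2)*(w^3 - 3*w^2 + 2*w) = (w - 2)*(w - 1)*(w^2 - 2*w) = w*(w - 2)*(w - 1)*(w - 2)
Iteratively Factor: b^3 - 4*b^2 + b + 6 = (b - 2)*(b^2 - 2*b - 3) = (b - 3)*(b - 2)*(b + 1)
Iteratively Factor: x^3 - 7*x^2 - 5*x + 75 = (x + 3)*(x^2 - 10*x + 25) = (x - 5)*(x + 3)*(x - 5)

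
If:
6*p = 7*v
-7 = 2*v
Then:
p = -49/12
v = -7/2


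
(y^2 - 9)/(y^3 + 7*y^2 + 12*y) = (y - 3)/(y*(y + 4))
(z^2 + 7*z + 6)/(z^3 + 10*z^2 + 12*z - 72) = (z + 1)/(z^2 + 4*z - 12)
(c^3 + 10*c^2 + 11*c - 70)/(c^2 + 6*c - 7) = (c^2 + 3*c - 10)/(c - 1)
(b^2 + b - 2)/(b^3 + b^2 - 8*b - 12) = (b - 1)/(b^2 - b - 6)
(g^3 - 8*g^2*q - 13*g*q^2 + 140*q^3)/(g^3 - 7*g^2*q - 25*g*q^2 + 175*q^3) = (g + 4*q)/(g + 5*q)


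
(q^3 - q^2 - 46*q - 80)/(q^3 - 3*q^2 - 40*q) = (q + 2)/q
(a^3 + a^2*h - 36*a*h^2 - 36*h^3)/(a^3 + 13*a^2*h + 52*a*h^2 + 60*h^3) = (a^2 - 5*a*h - 6*h^2)/(a^2 + 7*a*h + 10*h^2)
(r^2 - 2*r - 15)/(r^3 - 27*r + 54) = (r^2 - 2*r - 15)/(r^3 - 27*r + 54)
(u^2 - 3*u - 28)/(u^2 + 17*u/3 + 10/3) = 3*(u^2 - 3*u - 28)/(3*u^2 + 17*u + 10)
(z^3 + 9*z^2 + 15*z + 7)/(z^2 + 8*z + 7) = z + 1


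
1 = 1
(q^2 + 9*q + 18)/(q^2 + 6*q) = (q + 3)/q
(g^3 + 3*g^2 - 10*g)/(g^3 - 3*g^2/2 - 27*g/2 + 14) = 2*g*(g^2 + 3*g - 10)/(2*g^3 - 3*g^2 - 27*g + 28)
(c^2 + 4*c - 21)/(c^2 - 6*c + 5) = (c^2 + 4*c - 21)/(c^2 - 6*c + 5)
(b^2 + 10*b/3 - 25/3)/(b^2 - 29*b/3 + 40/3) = (b + 5)/(b - 8)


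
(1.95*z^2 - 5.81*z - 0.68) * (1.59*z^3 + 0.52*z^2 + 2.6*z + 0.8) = 3.1005*z^5 - 8.2239*z^4 + 0.9676*z^3 - 13.8996*z^2 - 6.416*z - 0.544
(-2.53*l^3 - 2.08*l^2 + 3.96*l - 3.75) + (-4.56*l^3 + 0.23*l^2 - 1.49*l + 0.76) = -7.09*l^3 - 1.85*l^2 + 2.47*l - 2.99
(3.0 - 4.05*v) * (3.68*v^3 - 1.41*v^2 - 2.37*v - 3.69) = -14.904*v^4 + 16.7505*v^3 + 5.3685*v^2 + 7.8345*v - 11.07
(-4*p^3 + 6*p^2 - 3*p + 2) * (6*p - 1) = -24*p^4 + 40*p^3 - 24*p^2 + 15*p - 2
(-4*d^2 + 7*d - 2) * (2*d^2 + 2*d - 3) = -8*d^4 + 6*d^3 + 22*d^2 - 25*d + 6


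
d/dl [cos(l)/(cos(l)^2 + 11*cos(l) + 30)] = (cos(l)^2 - 30)*sin(l)/((cos(l) + 5)^2*(cos(l) + 6)^2)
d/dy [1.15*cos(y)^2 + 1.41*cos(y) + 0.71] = -(2.3*cos(y) + 1.41)*sin(y)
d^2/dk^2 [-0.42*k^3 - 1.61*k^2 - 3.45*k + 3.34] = -2.52*k - 3.22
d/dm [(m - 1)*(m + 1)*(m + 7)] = 3*m^2 + 14*m - 1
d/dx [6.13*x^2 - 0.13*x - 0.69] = 12.26*x - 0.13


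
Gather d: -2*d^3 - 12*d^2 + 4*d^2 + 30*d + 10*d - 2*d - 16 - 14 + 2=-2*d^3 - 8*d^2 + 38*d - 28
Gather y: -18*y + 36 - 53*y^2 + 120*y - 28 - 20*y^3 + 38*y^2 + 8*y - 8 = -20*y^3 - 15*y^2 + 110*y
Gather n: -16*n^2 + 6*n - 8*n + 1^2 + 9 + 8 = -16*n^2 - 2*n + 18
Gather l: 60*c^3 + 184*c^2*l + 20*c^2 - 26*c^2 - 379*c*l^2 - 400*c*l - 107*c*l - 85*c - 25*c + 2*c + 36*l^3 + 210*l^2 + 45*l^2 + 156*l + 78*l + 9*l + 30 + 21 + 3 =60*c^3 - 6*c^2 - 108*c + 36*l^3 + l^2*(255 - 379*c) + l*(184*c^2 - 507*c + 243) + 54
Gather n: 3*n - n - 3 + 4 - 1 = 2*n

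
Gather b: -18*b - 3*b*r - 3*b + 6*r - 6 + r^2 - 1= b*(-3*r - 21) + r^2 + 6*r - 7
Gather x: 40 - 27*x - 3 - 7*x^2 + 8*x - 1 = -7*x^2 - 19*x + 36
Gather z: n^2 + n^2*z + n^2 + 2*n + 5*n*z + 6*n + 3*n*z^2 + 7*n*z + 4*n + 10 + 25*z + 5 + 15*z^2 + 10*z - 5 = 2*n^2 + 12*n + z^2*(3*n + 15) + z*(n^2 + 12*n + 35) + 10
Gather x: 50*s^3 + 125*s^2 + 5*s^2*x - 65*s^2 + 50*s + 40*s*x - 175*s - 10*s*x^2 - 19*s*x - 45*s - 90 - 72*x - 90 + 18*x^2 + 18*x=50*s^3 + 60*s^2 - 170*s + x^2*(18 - 10*s) + x*(5*s^2 + 21*s - 54) - 180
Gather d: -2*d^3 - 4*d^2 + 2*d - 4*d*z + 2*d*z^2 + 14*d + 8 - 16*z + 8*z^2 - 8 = -2*d^3 - 4*d^2 + d*(2*z^2 - 4*z + 16) + 8*z^2 - 16*z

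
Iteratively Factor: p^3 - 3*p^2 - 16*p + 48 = (p + 4)*(p^2 - 7*p + 12) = (p - 3)*(p + 4)*(p - 4)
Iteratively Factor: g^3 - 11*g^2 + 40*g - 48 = (g - 4)*(g^2 - 7*g + 12) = (g - 4)^2*(g - 3)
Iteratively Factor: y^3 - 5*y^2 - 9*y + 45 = (y - 5)*(y^2 - 9) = (y - 5)*(y + 3)*(y - 3)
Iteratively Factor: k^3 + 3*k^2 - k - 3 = (k + 3)*(k^2 - 1) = (k + 1)*(k + 3)*(k - 1)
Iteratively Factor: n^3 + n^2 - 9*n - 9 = (n + 1)*(n^2 - 9) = (n - 3)*(n + 1)*(n + 3)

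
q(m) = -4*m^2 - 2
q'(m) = -8*m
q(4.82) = -94.93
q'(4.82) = -38.56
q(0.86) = -4.96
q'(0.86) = -6.88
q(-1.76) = -14.39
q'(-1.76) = 14.08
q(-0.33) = -2.44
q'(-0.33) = 2.64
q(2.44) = -25.81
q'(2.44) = -19.52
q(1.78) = -14.67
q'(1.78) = -14.24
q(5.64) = -129.24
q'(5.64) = -45.12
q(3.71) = -57.06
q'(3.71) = -29.68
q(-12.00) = -578.00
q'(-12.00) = 96.00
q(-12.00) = -578.00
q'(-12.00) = 96.00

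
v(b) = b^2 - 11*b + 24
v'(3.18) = -4.64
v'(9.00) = 7.00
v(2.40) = 3.36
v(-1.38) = 41.08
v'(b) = 2*b - 11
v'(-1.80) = -14.60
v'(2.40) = -6.20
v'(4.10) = -2.80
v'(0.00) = -11.00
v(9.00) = 6.00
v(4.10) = -4.29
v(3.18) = -0.87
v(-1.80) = 47.04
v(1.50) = 9.75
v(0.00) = 24.00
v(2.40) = 3.36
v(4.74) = -5.67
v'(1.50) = -8.00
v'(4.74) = -1.52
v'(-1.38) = -13.76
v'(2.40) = -6.20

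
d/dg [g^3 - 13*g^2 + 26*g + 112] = 3*g^2 - 26*g + 26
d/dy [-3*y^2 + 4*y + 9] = 4 - 6*y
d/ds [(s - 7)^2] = 2*s - 14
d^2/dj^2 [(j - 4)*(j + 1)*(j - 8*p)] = 6*j - 16*p - 6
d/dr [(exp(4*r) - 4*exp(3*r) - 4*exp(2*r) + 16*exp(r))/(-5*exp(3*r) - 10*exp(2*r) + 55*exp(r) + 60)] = (-exp(6*r) - 4*exp(5*r) + 37*exp(4*r) - 8*exp(3*r) - 156*exp(2*r) - 96*exp(r) + 192)*exp(r)/(5*(exp(6*r) + 4*exp(5*r) - 18*exp(4*r) - 68*exp(3*r) + 73*exp(2*r) + 264*exp(r) + 144))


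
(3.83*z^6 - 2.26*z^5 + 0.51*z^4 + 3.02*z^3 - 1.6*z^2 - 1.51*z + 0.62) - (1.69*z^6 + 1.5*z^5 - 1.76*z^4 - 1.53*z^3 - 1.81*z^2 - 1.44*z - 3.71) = 2.14*z^6 - 3.76*z^5 + 2.27*z^4 + 4.55*z^3 + 0.21*z^2 - 0.0700000000000001*z + 4.33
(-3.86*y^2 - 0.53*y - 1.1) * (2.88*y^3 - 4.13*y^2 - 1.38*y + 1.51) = -11.1168*y^5 + 14.4154*y^4 + 4.3477*y^3 - 0.5542*y^2 + 0.7177*y - 1.661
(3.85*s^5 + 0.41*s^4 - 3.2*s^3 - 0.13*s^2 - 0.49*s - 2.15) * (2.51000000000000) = 9.6635*s^5 + 1.0291*s^4 - 8.032*s^3 - 0.3263*s^2 - 1.2299*s - 5.3965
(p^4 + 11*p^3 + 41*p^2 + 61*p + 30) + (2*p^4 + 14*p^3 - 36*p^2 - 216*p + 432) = 3*p^4 + 25*p^3 + 5*p^2 - 155*p + 462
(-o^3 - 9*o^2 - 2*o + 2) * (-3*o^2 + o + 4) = 3*o^5 + 26*o^4 - 7*o^3 - 44*o^2 - 6*o + 8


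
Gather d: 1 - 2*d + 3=4 - 2*d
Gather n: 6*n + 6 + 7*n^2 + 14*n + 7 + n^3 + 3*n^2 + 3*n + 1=n^3 + 10*n^2 + 23*n + 14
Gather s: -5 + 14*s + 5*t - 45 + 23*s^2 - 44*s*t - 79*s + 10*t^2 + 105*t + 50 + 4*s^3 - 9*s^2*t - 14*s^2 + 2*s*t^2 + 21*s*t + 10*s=4*s^3 + s^2*(9 - 9*t) + s*(2*t^2 - 23*t - 55) + 10*t^2 + 110*t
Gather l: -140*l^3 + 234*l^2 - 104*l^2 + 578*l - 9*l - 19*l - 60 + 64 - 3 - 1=-140*l^3 + 130*l^2 + 550*l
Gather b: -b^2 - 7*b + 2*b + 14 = -b^2 - 5*b + 14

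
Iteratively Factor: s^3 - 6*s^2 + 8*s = (s - 4)*(s^2 - 2*s) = (s - 4)*(s - 2)*(s)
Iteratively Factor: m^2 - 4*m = (m)*(m - 4)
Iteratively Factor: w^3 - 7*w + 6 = (w - 1)*(w^2 + w - 6) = (w - 1)*(w + 3)*(w - 2)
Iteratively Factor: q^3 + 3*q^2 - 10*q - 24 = (q + 2)*(q^2 + q - 12) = (q - 3)*(q + 2)*(q + 4)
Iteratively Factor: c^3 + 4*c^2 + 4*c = (c)*(c^2 + 4*c + 4) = c*(c + 2)*(c + 2)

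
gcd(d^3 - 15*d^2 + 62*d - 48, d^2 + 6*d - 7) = d - 1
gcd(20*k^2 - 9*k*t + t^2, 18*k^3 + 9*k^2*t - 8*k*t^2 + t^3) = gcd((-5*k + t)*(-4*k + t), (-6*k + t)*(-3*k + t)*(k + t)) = 1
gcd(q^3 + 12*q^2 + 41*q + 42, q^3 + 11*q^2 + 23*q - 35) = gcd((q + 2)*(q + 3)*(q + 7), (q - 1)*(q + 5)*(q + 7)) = q + 7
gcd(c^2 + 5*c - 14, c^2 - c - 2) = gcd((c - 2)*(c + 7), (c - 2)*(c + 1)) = c - 2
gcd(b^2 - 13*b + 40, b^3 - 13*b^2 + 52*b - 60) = b - 5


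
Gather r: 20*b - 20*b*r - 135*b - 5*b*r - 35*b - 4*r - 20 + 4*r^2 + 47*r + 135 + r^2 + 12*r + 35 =-150*b + 5*r^2 + r*(55 - 25*b) + 150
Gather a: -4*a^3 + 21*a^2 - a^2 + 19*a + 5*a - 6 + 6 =-4*a^3 + 20*a^2 + 24*a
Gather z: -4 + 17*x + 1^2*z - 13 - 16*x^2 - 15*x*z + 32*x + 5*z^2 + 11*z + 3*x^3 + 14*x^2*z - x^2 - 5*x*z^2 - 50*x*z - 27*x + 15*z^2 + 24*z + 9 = 3*x^3 - 17*x^2 + 22*x + z^2*(20 - 5*x) + z*(14*x^2 - 65*x + 36) - 8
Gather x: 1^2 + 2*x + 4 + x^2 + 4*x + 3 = x^2 + 6*x + 8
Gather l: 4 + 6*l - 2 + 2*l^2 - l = 2*l^2 + 5*l + 2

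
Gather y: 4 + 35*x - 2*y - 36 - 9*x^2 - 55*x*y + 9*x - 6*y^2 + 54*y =-9*x^2 + 44*x - 6*y^2 + y*(52 - 55*x) - 32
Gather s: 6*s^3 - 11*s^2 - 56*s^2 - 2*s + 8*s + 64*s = 6*s^3 - 67*s^2 + 70*s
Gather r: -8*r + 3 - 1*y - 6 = -8*r - y - 3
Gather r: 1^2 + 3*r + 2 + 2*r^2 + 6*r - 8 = 2*r^2 + 9*r - 5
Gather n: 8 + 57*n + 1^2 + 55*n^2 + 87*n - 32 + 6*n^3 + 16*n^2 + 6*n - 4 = 6*n^3 + 71*n^2 + 150*n - 27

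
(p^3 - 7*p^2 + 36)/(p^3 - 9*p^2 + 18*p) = (p + 2)/p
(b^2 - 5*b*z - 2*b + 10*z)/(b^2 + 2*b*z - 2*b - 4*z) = (b - 5*z)/(b + 2*z)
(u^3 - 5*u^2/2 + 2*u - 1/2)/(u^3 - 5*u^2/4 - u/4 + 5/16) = 8*(u^2 - 2*u + 1)/(8*u^2 - 6*u - 5)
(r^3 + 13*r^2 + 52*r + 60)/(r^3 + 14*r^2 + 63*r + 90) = (r + 2)/(r + 3)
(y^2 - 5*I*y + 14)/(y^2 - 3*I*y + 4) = (y^2 - 5*I*y + 14)/(y^2 - 3*I*y + 4)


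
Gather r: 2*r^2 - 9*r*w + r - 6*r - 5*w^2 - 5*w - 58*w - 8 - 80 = 2*r^2 + r*(-9*w - 5) - 5*w^2 - 63*w - 88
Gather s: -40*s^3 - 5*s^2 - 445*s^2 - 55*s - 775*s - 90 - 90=-40*s^3 - 450*s^2 - 830*s - 180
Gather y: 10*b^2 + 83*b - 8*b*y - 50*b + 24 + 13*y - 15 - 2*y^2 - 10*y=10*b^2 + 33*b - 2*y^2 + y*(3 - 8*b) + 9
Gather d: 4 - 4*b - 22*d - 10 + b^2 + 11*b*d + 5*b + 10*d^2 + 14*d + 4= b^2 + b + 10*d^2 + d*(11*b - 8) - 2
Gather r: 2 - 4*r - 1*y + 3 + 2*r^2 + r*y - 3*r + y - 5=2*r^2 + r*(y - 7)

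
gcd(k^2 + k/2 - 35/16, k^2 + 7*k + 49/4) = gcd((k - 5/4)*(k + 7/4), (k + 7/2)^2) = 1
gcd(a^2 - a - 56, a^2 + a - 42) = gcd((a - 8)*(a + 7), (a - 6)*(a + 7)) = a + 7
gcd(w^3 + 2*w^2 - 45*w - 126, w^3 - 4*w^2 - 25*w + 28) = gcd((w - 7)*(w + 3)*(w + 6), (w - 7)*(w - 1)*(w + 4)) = w - 7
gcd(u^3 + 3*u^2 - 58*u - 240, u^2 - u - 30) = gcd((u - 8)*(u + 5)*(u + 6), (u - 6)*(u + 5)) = u + 5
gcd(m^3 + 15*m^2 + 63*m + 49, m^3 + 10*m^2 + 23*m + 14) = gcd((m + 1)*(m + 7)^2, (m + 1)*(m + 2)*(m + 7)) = m^2 + 8*m + 7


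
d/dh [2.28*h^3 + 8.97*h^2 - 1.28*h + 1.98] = 6.84*h^2 + 17.94*h - 1.28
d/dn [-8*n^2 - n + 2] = -16*n - 1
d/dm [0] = 0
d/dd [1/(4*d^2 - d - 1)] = (1 - 8*d)/(-4*d^2 + d + 1)^2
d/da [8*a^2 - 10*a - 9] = 16*a - 10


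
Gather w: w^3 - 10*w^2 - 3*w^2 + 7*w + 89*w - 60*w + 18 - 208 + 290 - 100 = w^3 - 13*w^2 + 36*w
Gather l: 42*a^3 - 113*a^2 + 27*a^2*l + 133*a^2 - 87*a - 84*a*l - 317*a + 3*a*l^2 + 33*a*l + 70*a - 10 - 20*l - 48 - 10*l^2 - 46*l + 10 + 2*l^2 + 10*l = 42*a^3 + 20*a^2 - 334*a + l^2*(3*a - 8) + l*(27*a^2 - 51*a - 56) - 48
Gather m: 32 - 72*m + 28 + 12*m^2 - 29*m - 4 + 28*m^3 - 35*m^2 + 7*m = 28*m^3 - 23*m^2 - 94*m + 56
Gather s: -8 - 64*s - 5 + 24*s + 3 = -40*s - 10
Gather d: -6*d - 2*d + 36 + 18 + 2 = 56 - 8*d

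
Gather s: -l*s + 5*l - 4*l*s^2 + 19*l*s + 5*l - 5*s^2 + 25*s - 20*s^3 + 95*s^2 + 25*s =10*l - 20*s^3 + s^2*(90 - 4*l) + s*(18*l + 50)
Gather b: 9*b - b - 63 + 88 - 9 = 8*b + 16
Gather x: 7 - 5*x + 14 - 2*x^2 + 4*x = -2*x^2 - x + 21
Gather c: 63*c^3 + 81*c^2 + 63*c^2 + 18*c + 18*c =63*c^3 + 144*c^2 + 36*c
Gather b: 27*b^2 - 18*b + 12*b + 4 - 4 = 27*b^2 - 6*b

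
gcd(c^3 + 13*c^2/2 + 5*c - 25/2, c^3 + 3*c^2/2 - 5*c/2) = c^2 + 3*c/2 - 5/2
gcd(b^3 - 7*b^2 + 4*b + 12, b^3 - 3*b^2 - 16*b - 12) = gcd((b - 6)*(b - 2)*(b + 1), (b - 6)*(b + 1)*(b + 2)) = b^2 - 5*b - 6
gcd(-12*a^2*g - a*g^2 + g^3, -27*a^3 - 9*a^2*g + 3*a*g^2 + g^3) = 3*a + g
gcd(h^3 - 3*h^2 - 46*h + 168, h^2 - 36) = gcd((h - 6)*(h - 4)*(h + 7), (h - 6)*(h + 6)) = h - 6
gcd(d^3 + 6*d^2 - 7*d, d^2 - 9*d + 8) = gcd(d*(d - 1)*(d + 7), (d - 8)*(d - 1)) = d - 1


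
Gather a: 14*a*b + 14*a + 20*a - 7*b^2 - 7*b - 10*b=a*(14*b + 34) - 7*b^2 - 17*b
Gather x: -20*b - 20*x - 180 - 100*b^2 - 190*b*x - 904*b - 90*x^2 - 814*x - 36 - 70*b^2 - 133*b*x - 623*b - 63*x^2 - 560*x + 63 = -170*b^2 - 1547*b - 153*x^2 + x*(-323*b - 1394) - 153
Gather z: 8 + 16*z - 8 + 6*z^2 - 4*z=6*z^2 + 12*z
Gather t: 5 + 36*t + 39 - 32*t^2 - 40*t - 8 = -32*t^2 - 4*t + 36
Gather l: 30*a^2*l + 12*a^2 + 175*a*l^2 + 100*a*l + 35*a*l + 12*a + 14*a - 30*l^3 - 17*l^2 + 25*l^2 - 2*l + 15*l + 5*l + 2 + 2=12*a^2 + 26*a - 30*l^3 + l^2*(175*a + 8) + l*(30*a^2 + 135*a + 18) + 4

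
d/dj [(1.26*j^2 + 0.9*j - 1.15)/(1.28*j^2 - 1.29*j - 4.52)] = (-2.7774*j^2 - 8.4464*j - 5.5515)/(1.6384*j^4 - 3.3024*j^3 - 9.9071*j^2 + 11.6616*j + 20.4304)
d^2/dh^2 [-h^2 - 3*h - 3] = -2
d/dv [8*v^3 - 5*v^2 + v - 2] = 24*v^2 - 10*v + 1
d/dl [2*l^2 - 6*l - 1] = 4*l - 6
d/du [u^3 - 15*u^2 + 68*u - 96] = 3*u^2 - 30*u + 68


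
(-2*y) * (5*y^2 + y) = -10*y^3 - 2*y^2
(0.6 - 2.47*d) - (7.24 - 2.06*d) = -0.41*d - 6.64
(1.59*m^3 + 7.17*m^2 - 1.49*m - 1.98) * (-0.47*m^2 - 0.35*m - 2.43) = -0.7473*m^5 - 3.9264*m^4 - 5.6729*m^3 - 15.971*m^2 + 4.3137*m + 4.8114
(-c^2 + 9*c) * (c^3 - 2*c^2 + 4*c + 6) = -c^5 + 11*c^4 - 22*c^3 + 30*c^2 + 54*c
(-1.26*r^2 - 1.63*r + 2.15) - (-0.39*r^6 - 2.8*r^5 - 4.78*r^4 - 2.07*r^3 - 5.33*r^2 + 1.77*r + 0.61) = 0.39*r^6 + 2.8*r^5 + 4.78*r^4 + 2.07*r^3 + 4.07*r^2 - 3.4*r + 1.54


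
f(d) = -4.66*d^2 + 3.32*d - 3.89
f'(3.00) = -24.64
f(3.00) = -35.87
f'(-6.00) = 59.24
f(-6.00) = -191.57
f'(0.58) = -2.09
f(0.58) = -3.53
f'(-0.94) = 12.08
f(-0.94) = -11.13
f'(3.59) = -30.14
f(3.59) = -52.03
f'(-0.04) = 3.69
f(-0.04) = -4.03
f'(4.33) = -37.04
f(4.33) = -76.88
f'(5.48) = -47.75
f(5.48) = -125.64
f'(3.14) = -25.94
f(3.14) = -39.41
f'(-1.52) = 17.49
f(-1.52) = -19.70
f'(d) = 3.32 - 9.32*d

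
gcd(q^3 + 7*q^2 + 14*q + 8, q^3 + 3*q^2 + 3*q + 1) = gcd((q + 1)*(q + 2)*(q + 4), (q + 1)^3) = q + 1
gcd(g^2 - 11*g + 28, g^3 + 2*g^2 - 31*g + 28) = g - 4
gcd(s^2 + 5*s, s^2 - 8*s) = s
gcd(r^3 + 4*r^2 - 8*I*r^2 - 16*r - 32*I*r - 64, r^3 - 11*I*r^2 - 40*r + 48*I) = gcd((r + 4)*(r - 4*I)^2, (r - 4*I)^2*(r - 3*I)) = r^2 - 8*I*r - 16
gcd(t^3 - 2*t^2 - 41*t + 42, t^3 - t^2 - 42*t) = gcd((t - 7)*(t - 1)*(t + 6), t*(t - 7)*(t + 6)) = t^2 - t - 42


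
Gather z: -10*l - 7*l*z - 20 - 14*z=-10*l + z*(-7*l - 14) - 20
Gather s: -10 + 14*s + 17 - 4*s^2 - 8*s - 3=-4*s^2 + 6*s + 4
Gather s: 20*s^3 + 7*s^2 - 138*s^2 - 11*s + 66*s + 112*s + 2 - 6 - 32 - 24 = 20*s^3 - 131*s^2 + 167*s - 60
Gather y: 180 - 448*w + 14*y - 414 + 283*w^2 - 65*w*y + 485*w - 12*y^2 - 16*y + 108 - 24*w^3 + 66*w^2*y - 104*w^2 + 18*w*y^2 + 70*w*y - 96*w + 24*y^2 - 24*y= -24*w^3 + 179*w^2 - 59*w + y^2*(18*w + 12) + y*(66*w^2 + 5*w - 26) - 126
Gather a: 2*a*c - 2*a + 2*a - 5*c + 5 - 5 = 2*a*c - 5*c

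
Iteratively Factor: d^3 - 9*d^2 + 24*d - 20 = (d - 5)*(d^2 - 4*d + 4) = (d - 5)*(d - 2)*(d - 2)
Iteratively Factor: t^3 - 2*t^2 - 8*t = (t + 2)*(t^2 - 4*t) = (t - 4)*(t + 2)*(t)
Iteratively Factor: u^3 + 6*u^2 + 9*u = (u + 3)*(u^2 + 3*u) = u*(u + 3)*(u + 3)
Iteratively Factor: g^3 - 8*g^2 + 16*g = (g - 4)*(g^2 - 4*g) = (g - 4)^2*(g)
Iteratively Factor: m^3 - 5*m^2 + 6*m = (m - 3)*(m^2 - 2*m) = (m - 3)*(m - 2)*(m)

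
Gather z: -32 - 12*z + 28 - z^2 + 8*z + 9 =-z^2 - 4*z + 5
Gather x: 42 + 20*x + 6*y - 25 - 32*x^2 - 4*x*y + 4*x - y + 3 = -32*x^2 + x*(24 - 4*y) + 5*y + 20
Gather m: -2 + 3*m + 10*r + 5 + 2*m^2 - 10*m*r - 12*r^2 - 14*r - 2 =2*m^2 + m*(3 - 10*r) - 12*r^2 - 4*r + 1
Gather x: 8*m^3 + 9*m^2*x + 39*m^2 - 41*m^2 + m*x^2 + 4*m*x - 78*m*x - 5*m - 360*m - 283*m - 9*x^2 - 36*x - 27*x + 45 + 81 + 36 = 8*m^3 - 2*m^2 - 648*m + x^2*(m - 9) + x*(9*m^2 - 74*m - 63) + 162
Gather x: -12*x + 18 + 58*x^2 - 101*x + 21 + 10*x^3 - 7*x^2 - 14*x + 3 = 10*x^3 + 51*x^2 - 127*x + 42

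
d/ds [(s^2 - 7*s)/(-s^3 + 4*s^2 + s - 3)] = (-s*(s - 7)*(-3*s^2 + 8*s + 1) + (7 - 2*s)*(s^3 - 4*s^2 - s + 3))/(s^3 - 4*s^2 - s + 3)^2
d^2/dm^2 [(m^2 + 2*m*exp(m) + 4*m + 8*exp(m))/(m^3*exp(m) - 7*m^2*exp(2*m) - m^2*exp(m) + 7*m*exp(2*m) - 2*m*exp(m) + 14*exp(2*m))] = (-((m^2 + 2*m*exp(m) + 4*m + 8*exp(m))*(m^3 - 28*m^2*exp(m) + 5*m^2 - 28*m*exp(m) + 70*exp(m) - 6) + 4*(m*exp(m) + m + 5*exp(m) + 2)*(m^3 - 14*m^2*exp(m) + 2*m^2 - 4*m + 35*exp(m) - 2))*(m^3 - 7*m^2*exp(m) - m^2 + 7*m*exp(m) - 2*m + 14*exp(m)) + 2*(m*exp(m) + 6*exp(m) + 1)*(m^3 - 7*m^2*exp(m) - m^2 + 7*m*exp(m) - 2*m + 14*exp(m))^2 + 2*(m^2 + 2*m*exp(m) + 4*m + 8*exp(m))*(m^3 - 14*m^2*exp(m) + 2*m^2 - 4*m + 35*exp(m) - 2)^2)*exp(-m)/(m^3 - 7*m^2*exp(m) - m^2 + 7*m*exp(m) - 2*m + 14*exp(m))^3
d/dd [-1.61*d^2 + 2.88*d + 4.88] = 2.88 - 3.22*d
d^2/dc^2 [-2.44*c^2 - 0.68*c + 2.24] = -4.88000000000000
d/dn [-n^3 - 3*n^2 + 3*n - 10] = -3*n^2 - 6*n + 3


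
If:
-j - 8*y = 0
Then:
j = -8*y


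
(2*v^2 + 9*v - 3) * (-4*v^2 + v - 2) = -8*v^4 - 34*v^3 + 17*v^2 - 21*v + 6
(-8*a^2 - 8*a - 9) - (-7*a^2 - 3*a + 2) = -a^2 - 5*a - 11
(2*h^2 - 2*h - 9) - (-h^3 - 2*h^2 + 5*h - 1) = h^3 + 4*h^2 - 7*h - 8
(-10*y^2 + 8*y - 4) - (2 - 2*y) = -10*y^2 + 10*y - 6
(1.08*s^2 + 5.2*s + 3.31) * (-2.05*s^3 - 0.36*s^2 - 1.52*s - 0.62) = -2.214*s^5 - 11.0488*s^4 - 10.2991*s^3 - 9.7652*s^2 - 8.2552*s - 2.0522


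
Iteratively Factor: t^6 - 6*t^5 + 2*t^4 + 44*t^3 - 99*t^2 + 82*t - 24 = (t - 4)*(t^5 - 2*t^4 - 6*t^3 + 20*t^2 - 19*t + 6) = (t - 4)*(t - 1)*(t^4 - t^3 - 7*t^2 + 13*t - 6) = (t - 4)*(t - 1)^2*(t^3 - 7*t + 6) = (t - 4)*(t - 2)*(t - 1)^2*(t^2 + 2*t - 3) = (t - 4)*(t - 2)*(t - 1)^3*(t + 3)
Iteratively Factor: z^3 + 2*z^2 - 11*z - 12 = (z + 1)*(z^2 + z - 12) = (z + 1)*(z + 4)*(z - 3)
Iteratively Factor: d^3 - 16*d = (d + 4)*(d^2 - 4*d) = d*(d + 4)*(d - 4)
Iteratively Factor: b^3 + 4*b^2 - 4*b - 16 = (b + 2)*(b^2 + 2*b - 8) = (b - 2)*(b + 2)*(b + 4)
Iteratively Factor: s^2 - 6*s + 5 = (s - 5)*(s - 1)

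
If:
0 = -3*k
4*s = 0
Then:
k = 0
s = 0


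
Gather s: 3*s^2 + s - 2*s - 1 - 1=3*s^2 - s - 2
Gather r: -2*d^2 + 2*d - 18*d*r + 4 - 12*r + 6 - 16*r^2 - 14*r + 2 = -2*d^2 + 2*d - 16*r^2 + r*(-18*d - 26) + 12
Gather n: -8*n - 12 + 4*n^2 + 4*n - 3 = 4*n^2 - 4*n - 15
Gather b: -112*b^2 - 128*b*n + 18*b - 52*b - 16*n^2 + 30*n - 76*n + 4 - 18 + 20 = -112*b^2 + b*(-128*n - 34) - 16*n^2 - 46*n + 6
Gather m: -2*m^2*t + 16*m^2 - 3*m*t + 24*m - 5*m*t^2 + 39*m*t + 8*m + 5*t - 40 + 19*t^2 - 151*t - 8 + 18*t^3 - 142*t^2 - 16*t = m^2*(16 - 2*t) + m*(-5*t^2 + 36*t + 32) + 18*t^3 - 123*t^2 - 162*t - 48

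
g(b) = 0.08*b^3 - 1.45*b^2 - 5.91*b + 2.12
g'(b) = 0.24*b^2 - 2.9*b - 5.91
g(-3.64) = 0.56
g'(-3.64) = 7.83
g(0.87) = -4.07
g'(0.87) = -8.25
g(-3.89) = -1.54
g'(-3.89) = 9.00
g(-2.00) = 7.50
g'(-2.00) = 0.85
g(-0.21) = 3.30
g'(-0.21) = -5.29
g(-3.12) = 4.01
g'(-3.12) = 5.47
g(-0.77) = 5.77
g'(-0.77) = -3.53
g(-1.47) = 7.42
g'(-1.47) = -1.13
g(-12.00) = -274.00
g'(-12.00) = 63.45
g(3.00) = -26.50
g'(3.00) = -12.45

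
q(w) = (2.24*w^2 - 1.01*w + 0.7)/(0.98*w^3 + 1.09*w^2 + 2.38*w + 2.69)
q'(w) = (4.48*w - 1.01)/(0.98*w^3 + 1.09*w^2 + 2.38*w + 2.69) + (-2.94*w^2 - 2.18*w - 2.38)*(2.24*w^2 - 1.01*w + 0.7)/(0.98*w^3 + 1.09*w^2 + 2.38*w + 2.69)^2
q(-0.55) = 1.25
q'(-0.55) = -3.92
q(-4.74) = -0.63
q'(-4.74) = -0.16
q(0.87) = 0.24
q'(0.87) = 0.21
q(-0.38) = 0.74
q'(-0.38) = -2.21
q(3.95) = 0.35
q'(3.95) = -0.04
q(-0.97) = 7.39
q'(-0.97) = -54.15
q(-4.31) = -0.71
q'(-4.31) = -0.20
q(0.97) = 0.26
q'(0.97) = 0.20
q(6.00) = 0.28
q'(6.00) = -0.03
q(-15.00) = -0.17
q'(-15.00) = -0.01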